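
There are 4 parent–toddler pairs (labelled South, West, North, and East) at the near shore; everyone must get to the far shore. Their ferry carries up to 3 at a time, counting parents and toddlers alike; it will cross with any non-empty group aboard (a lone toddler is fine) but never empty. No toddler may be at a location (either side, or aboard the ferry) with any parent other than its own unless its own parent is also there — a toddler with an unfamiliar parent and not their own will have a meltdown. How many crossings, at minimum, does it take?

Counting alone: each trip to the far shore takes at most 3 across and each return brings at least 1 back, so after t trips out (and t−1 returns) at most 3t − (t−1) of the 8 are across; that first reaches 8 at t = 4, so at least 7 crossings are needed.
The safety rule pushes this higher. Following every safe sequence of crossings, the most of the 8 that can be at the far shore as the ferry arrives there on crossing 7 is 7 — never all 8.
So no plan with fewer than 9 crossings exists, and this one achieves 9:
1. parent South and toddler South cross → the far shore.
2. parent South crosses ← the near shore.
3. parent South, parent West, and toddler West cross → the far shore.
4. parent South and toddler South cross ← the near shore.
5. parent East, parent North, and parent South cross → the far shore.
6. toddler West crosses ← the near shore.
7. toddler South and toddler West cross → the far shore.
8. toddler South crosses ← the near shore.
9. toddler East, toddler North, and toddler South cross → the far shore.

9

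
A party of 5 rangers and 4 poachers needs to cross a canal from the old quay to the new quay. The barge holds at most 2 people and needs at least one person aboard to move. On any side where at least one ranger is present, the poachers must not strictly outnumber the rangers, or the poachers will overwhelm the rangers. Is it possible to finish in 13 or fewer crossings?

No

Counting alone: each trip to the new quay takes at most 2 across and each return brings at least 1 back, so after t trips out (and t−1 returns) at most 2t − (t−1) of the 9 are across; that first reaches 9 at t = 8, so at least 15 crossings are needed.
Since 13 < 15, 13 crossings cannot be enough. (The shortest complete plan in fact takes 15:)
1. 2 poachers → the new quay.  (the old quay: 5R 2P; the new quay: 0R 2P)
2. 1 poacher ← the old quay.  (the old quay: 5R 3P; the new quay: 0R 1P)
3. 2 poachers → the new quay.  (the old quay: 5R 1P; the new quay: 0R 3P)
4. 1 poacher ← the old quay.  (the old quay: 5R 2P; the new quay: 0R 2P)
5. 2 rangers → the new quay.  (the old quay: 3R 2P; the new quay: 2R 2P)
6. 1 poacher ← the old quay.  (the old quay: 3R 3P; the new quay: 2R 1P)
7. 1 ranger and 1 poacher → the new quay.  (the old quay: 2R 2P; the new quay: 3R 2P)
8. 1 ranger ← the old quay.  (the old quay: 3R 2P; the new quay: 2R 2P)
9. 1 ranger and 1 poacher → the new quay.  (the old quay: 2R 1P; the new quay: 3R 3P)
10. 1 poacher ← the old quay.  (the old quay: 2R 2P; the new quay: 3R 2P)
11. 1 ranger and 1 poacher → the new quay.  (the old quay: 1R 1P; the new quay: 4R 3P)
12. 1 ranger ← the old quay.  (the old quay: 2R 1P; the new quay: 3R 3P)
13. 1 ranger and 1 poacher → the new quay.  (the old quay: 1R 0P; the new quay: 4R 4P)
14. 1 poacher ← the old quay.  (the old quay: 1R 1P; the new quay: 4R 3P)
15. 1 ranger and 1 poacher → the new quay.  (the old quay: 0R 0P; the new quay: 5R 4P)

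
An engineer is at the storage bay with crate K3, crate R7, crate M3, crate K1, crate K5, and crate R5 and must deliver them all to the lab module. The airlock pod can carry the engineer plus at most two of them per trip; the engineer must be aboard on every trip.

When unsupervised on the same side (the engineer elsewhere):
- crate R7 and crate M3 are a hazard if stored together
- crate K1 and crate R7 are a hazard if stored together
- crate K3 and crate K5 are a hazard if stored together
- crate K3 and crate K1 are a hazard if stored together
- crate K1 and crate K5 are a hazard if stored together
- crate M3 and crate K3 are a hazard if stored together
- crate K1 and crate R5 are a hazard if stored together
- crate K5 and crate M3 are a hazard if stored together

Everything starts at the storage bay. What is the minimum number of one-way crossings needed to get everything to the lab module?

Whatever the first load, the items left behind include a forbidden pair without the engineer. No opening move is safe, so no plan exists.

impossible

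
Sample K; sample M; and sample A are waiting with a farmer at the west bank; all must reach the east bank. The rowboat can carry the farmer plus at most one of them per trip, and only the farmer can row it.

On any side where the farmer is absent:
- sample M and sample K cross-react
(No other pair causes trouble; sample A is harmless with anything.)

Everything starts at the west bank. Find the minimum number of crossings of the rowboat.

Counting alone: the farmer can take at most 1 across per trip to the east bank, so moving all 3 needs at least 3 loaded trips out, with a return between consecutive ones — at least 5 crossings.
The plan below uses exactly 5 crossings, so it is optimal:
1. Farmer goes to the east bank with sample K.  [the west bank: sample A, sample M | the east bank: sample K]
2. Farmer goes back to the west bank alone.  [the west bank: sample A, sample M | the east bank: sample K]
3. Farmer goes to the east bank with sample A.  [the west bank: sample M | the east bank: sample A, sample K]
4. Farmer goes back to the west bank alone.  [the west bank: sample M | the east bank: sample A, sample K]
5. Farmer goes to the east bank with sample M.  [the west bank: — | the east bank: sample A, sample K, sample M]

5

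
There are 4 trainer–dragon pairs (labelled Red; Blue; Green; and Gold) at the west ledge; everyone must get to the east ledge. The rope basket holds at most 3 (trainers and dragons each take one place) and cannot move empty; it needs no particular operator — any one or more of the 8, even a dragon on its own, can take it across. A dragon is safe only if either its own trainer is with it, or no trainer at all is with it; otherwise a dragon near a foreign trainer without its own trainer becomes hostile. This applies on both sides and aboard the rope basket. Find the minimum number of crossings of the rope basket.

9

Counting alone: each trip to the east ledge takes at most 3 across and each return brings at least 1 back, so after t trips out (and t−1 returns) at most 3t − (t−1) of the 8 are across; that first reaches 8 at t = 4, so at least 7 crossings are needed.
The safety rule pushes this higher. Following every safe sequence of crossings, the most of the 8 that can be at the east ledge as the rope basket arrives there on crossing 7 is 7 — never all 8.
So no plan with fewer than 9 crossings exists, and this one achieves 9:
1. dragon Red and trainer Red cross → the east ledge.
2. trainer Red crosses ← the west ledge.
3. dragon Blue, trainer Blue, and trainer Red cross → the east ledge.
4. dragon Red and trainer Red cross ← the west ledge.
5. trainer Gold, trainer Green, and trainer Red cross → the east ledge.
6. dragon Blue crosses ← the west ledge.
7. dragon Blue and dragon Red cross → the east ledge.
8. dragon Red crosses ← the west ledge.
9. dragon Gold, dragon Green, and dragon Red cross → the east ledge.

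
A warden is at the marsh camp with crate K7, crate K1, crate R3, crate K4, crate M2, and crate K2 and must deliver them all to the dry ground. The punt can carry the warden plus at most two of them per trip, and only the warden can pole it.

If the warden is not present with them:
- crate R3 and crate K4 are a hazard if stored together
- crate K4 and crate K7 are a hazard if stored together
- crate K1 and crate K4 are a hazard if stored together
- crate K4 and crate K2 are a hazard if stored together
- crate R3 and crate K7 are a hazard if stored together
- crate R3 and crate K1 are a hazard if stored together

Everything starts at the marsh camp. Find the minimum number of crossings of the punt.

9

Counting alone: the warden can take at most 2 across per trip to the dry ground, so moving all 6 needs at least 3 loaded trips out, with a return between consecutive ones — at least 5 crossings.
The safety rule pushes this higher. Following every safe sequence of crossings, the most of the 6 that can be at the dry ground as the punt arrives there on crossings 5, 7 is 4, 5 respectively — never all 6.
So no plan with fewer than 9 crossings exists, and this one achieves 9:
1. Warden goes to the dry ground with crate K4 and crate R3.
2. Warden goes back to the marsh camp with crate R3.
3. Warden goes to the dry ground with crate K1 and crate K7.
4. Warden goes back to the marsh camp with crate K4.
5. Warden goes to the dry ground with crate K2 and crate R3.
6. Warden goes back to the marsh camp with crate R3.
7. Warden goes to the dry ground with crate M2 and crate R3.
8. Warden goes back to the marsh camp with crate R3.
9. Warden goes to the dry ground with crate K4 and crate R3.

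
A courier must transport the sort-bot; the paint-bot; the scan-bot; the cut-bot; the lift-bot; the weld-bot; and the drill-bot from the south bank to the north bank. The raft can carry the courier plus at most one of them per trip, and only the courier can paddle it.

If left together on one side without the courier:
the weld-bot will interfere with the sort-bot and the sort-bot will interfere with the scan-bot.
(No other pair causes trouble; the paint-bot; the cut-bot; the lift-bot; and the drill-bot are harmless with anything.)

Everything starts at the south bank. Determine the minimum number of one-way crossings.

15

Counting alone: the courier can take at most 1 across per trip to the north bank, so moving all 7 needs at least 7 loaded trips out, with a return between consecutive ones — at least 13 crossings.
The safety rule pushes this higher. Following every safe sequence of crossings, the most of the 7 that can be at the north bank as the raft arrives there on crossing 13 is 6 — never all 7.
So no plan with fewer than 15 crossings exists, and this one achieves 15:
1. Courier goes to the north bank with the sort-bot.  [the south bank: the cut-bot, the drill-bot, the lift-bot, the paint-bot, the scan-bot, the weld-bot | the north bank: the sort-bot]
2. Courier goes back to the south bank alone.  [the south bank: the cut-bot, the drill-bot, the lift-bot, the paint-bot, the scan-bot, the weld-bot | the north bank: the sort-bot]
3. Courier goes to the north bank with the paint-bot.  [the south bank: the cut-bot, the drill-bot, the lift-bot, the scan-bot, the weld-bot | the north bank: the paint-bot, the sort-bot]
4. Courier goes back to the south bank alone.  [the south bank: the cut-bot, the drill-bot, the lift-bot, the scan-bot, the weld-bot | the north bank: the paint-bot, the sort-bot]
5. Courier goes to the north bank with the scan-bot.  [the south bank: the cut-bot, the drill-bot, the lift-bot, the weld-bot | the north bank: the paint-bot, the scan-bot, the sort-bot]
6. Courier goes back to the south bank with the sort-bot.  [the south bank: the cut-bot, the drill-bot, the lift-bot, the sort-bot, the weld-bot | the north bank: the paint-bot, the scan-bot]
7. Courier goes to the north bank with the weld-bot.  [the south bank: the cut-bot, the drill-bot, the lift-bot, the sort-bot | the north bank: the paint-bot, the scan-bot, the weld-bot]
8. Courier goes back to the south bank alone.  [the south bank: the cut-bot, the drill-bot, the lift-bot, the sort-bot | the north bank: the paint-bot, the scan-bot, the weld-bot]
9. Courier goes to the north bank with the cut-bot.  [the south bank: the drill-bot, the lift-bot, the sort-bot | the north bank: the cut-bot, the paint-bot, the scan-bot, the weld-bot]
10. Courier goes back to the south bank alone.  [the south bank: the drill-bot, the lift-bot, the sort-bot | the north bank: the cut-bot, the paint-bot, the scan-bot, the weld-bot]
11. Courier goes to the north bank with the lift-bot.  [the south bank: the drill-bot, the sort-bot | the north bank: the cut-bot, the lift-bot, the paint-bot, the scan-bot, the weld-bot]
12. Courier goes back to the south bank alone.  [the south bank: the drill-bot, the sort-bot | the north bank: the cut-bot, the lift-bot, the paint-bot, the scan-bot, the weld-bot]
13. Courier goes to the north bank with the drill-bot.  [the south bank: the sort-bot | the north bank: the cut-bot, the drill-bot, the lift-bot, the paint-bot, the scan-bot, the weld-bot]
14. Courier goes back to the south bank alone.  [the south bank: the sort-bot | the north bank: the cut-bot, the drill-bot, the lift-bot, the paint-bot, the scan-bot, the weld-bot]
15. Courier goes to the north bank with the sort-bot.  [the south bank: — | the north bank: the cut-bot, the drill-bot, the lift-bot, the paint-bot, the scan-bot, the sort-bot, the weld-bot]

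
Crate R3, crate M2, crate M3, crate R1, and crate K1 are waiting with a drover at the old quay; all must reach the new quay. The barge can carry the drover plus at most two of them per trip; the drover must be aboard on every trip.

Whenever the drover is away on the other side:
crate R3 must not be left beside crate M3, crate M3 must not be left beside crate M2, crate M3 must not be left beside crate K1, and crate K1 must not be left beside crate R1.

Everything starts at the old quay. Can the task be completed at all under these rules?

1. Drover goes to the new quay with crate M3 and crate R1.
2. Drover goes back to the old quay alone.
3. Drover goes to the new quay with crate M2 and crate R3.
4. Drover goes back to the old quay with crate M3.
5. Drover goes to the new quay with crate K1 and crate M3.

Yes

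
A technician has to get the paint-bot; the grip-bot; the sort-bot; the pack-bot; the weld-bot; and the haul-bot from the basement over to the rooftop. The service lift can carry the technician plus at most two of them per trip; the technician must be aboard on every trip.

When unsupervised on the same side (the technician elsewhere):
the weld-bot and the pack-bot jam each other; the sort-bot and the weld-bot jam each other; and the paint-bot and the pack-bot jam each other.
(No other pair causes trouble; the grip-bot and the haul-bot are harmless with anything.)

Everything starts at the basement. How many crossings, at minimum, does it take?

Counting alone: the technician can take at most 2 across per trip to the rooftop, so moving all 6 needs at least 3 loaded trips out, with a return between consecutive ones — at least 5 crossings.
The plan below uses exactly 5 crossings, so it is optimal:
1. Technician goes to the rooftop with the paint-bot and the weld-bot.  [the basement: the grip-bot, the haul-bot, the pack-bot, the sort-bot | the rooftop: the paint-bot, the weld-bot]
2. Technician goes back to the basement alone.  [the basement: the grip-bot, the haul-bot, the pack-bot, the sort-bot | the rooftop: the paint-bot, the weld-bot]
3. Technician goes to the rooftop with the grip-bot and the haul-bot.  [the basement: the pack-bot, the sort-bot | the rooftop: the grip-bot, the haul-bot, the paint-bot, the weld-bot]
4. Technician goes back to the basement alone.  [the basement: the pack-bot, the sort-bot | the rooftop: the grip-bot, the haul-bot, the paint-bot, the weld-bot]
5. Technician goes to the rooftop with the pack-bot and the sort-bot.  [the basement: — | the rooftop: the grip-bot, the haul-bot, the pack-bot, the paint-bot, the sort-bot, the weld-bot]

5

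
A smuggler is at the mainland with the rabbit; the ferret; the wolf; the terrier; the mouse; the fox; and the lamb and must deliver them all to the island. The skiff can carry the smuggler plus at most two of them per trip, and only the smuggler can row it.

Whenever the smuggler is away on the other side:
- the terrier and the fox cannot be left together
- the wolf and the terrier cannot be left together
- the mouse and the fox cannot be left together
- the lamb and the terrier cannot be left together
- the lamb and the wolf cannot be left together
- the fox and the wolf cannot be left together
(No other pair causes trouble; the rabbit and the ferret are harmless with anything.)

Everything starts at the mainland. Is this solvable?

No

Whatever the first load, the items left behind include a forbidden pair without the smuggler. No opening move is safe, so no plan exists.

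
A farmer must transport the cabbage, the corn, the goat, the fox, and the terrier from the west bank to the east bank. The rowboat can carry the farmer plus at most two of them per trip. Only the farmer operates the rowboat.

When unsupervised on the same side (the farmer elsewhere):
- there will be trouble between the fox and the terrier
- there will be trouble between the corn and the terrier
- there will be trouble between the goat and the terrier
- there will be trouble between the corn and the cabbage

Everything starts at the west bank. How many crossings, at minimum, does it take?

Counting alone: the farmer can take at most 2 across per trip to the east bank, so moving all 5 needs at least 3 loaded trips out, with a return between consecutive ones — at least 5 crossings.
The plan below uses exactly 5 crossings, so it is optimal:
1. Farmer goes to the east bank with the cabbage and the terrier.
2. Farmer goes back to the west bank alone.
3. Farmer goes to the east bank with the fox and the goat.
4. Farmer goes back to the west bank with the terrier.
5. Farmer goes to the east bank with the corn and the terrier.

5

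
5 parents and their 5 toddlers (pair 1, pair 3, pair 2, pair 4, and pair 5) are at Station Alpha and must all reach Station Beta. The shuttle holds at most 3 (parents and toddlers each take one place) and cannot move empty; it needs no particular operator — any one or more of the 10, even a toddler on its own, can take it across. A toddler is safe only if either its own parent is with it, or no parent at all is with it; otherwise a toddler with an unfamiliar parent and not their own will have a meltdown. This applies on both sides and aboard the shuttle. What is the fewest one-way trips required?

11

Counting alone: each trip to Station Beta takes at most 3 across and each return brings at least 1 back, so after t trips out (and t−1 returns) at most 3t − (t−1) of the 10 are across; that first reaches 10 at t = 5, so at least 9 crossings are needed.
The safety rule pushes this higher. Following every safe sequence of crossings, the most of the 10 that can be at Station Beta as the shuttle arrives there on crossing 9 is 9 — never all 10.
So no plan with fewer than 11 crossings exists, and this one achieves 11:
1. parent 1 and toddler 1 cross → Station Beta.
2. parent 1 crosses ← Station Alpha.
3. toddler 2, toddler 3, and toddler 4 cross → Station Beta.
4. toddler 1 crosses ← Station Alpha.
5. parent 2, parent 3, and parent 4 cross → Station Beta.
6. parent 3 and toddler 3 cross ← Station Alpha.
7. parent 1, parent 3, and parent 5 cross → Station Beta.
8. toddler 2 crosses ← Station Alpha.
9. toddler 1 and toddler 3 cross → Station Beta.
10. toddler 1 crosses ← Station Alpha.
11. toddler 1, toddler 2, and toddler 5 cross → Station Beta.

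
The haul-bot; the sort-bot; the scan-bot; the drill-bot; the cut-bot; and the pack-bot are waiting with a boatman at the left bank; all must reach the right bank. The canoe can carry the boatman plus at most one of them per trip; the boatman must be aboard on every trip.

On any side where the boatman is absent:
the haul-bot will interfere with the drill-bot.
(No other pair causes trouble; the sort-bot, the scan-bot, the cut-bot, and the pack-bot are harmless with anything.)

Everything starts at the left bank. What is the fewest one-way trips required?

11

Counting alone: the boatman can take at most 1 across per trip to the right bank, so moving all 6 needs at least 6 loaded trips out, with a return between consecutive ones — at least 11 crossings.
The plan below uses exactly 11 crossings, so it is optimal:
1. Boatman goes to the right bank with the haul-bot.  [the left bank: the cut-bot, the drill-bot, the pack-bot, the scan-bot, the sort-bot | the right bank: the haul-bot]
2. Boatman goes back to the left bank alone.  [the left bank: the cut-bot, the drill-bot, the pack-bot, the scan-bot, the sort-bot | the right bank: the haul-bot]
3. Boatman goes to the right bank with the sort-bot.  [the left bank: the cut-bot, the drill-bot, the pack-bot, the scan-bot | the right bank: the haul-bot, the sort-bot]
4. Boatman goes back to the left bank alone.  [the left bank: the cut-bot, the drill-bot, the pack-bot, the scan-bot | the right bank: the haul-bot, the sort-bot]
5. Boatman goes to the right bank with the scan-bot.  [the left bank: the cut-bot, the drill-bot, the pack-bot | the right bank: the haul-bot, the scan-bot, the sort-bot]
6. Boatman goes back to the left bank alone.  [the left bank: the cut-bot, the drill-bot, the pack-bot | the right bank: the haul-bot, the scan-bot, the sort-bot]
7. Boatman goes to the right bank with the cut-bot.  [the left bank: the drill-bot, the pack-bot | the right bank: the cut-bot, the haul-bot, the scan-bot, the sort-bot]
8. Boatman goes back to the left bank alone.  [the left bank: the drill-bot, the pack-bot | the right bank: the cut-bot, the haul-bot, the scan-bot, the sort-bot]
9. Boatman goes to the right bank with the pack-bot.  [the left bank: the drill-bot | the right bank: the cut-bot, the haul-bot, the pack-bot, the scan-bot, the sort-bot]
10. Boatman goes back to the left bank alone.  [the left bank: the drill-bot | the right bank: the cut-bot, the haul-bot, the pack-bot, the scan-bot, the sort-bot]
11. Boatman goes to the right bank with the drill-bot.  [the left bank: — | the right bank: the cut-bot, the drill-bot, the haul-bot, the pack-bot, the scan-bot, the sort-bot]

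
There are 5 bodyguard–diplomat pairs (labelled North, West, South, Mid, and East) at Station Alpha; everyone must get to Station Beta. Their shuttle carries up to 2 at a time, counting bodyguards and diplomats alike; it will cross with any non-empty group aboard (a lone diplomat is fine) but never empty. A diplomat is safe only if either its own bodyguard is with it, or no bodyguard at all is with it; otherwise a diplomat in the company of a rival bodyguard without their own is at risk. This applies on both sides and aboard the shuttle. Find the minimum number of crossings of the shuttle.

Following every safe sequence of crossings from the start, the most of the 10 that can be at Station Beta as the shuttle arrives there on crossings 1, 3, 5, 7 is 2, 3, 4, 5 respectively; the best ever achieved is 5 of 10.
From crossing 9 on, no configuration arises that was not already reachable earlier: only 82 distinct safe configurations (who is on which side, and where the shuttle is) can ever be reached, none of them has everyone across, and every continuation just revisits them. So no valid plan exists.

impossible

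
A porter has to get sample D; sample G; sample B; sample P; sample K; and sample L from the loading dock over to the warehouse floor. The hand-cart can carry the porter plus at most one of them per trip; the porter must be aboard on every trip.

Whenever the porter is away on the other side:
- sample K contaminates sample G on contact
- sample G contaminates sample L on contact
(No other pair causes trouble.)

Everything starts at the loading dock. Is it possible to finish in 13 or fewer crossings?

Yes — this plan uses 13 crossings (≤ 13):
1. Porter goes to the warehouse floor with sample G.  [the loading dock: sample B, sample D, sample K, sample L, sample P | the warehouse floor: sample G]
2. Porter goes back to the loading dock alone.  [the loading dock: sample B, sample D, sample K, sample L, sample P | the warehouse floor: sample G]
3. Porter goes to the warehouse floor with sample D.  [the loading dock: sample B, sample K, sample L, sample P | the warehouse floor: sample D, sample G]
4. Porter goes back to the loading dock alone.  [the loading dock: sample B, sample K, sample L, sample P | the warehouse floor: sample D, sample G]
5. Porter goes to the warehouse floor with sample B.  [the loading dock: sample K, sample L, sample P | the warehouse floor: sample B, sample D, sample G]
6. Porter goes back to the loading dock alone.  [the loading dock: sample K, sample L, sample P | the warehouse floor: sample B, sample D, sample G]
7. Porter goes to the warehouse floor with sample P.  [the loading dock: sample K, sample L | the warehouse floor: sample B, sample D, sample G, sample P]
8. Porter goes back to the loading dock alone.  [the loading dock: sample K, sample L | the warehouse floor: sample B, sample D, sample G, sample P]
9. Porter goes to the warehouse floor with sample K.  [the loading dock: sample L | the warehouse floor: sample B, sample D, sample G, sample K, sample P]
10. Porter goes back to the loading dock with sample G.  [the loading dock: sample G, sample L | the warehouse floor: sample B, sample D, sample K, sample P]
11. Porter goes to the warehouse floor with sample L.  [the loading dock: sample G | the warehouse floor: sample B, sample D, sample K, sample L, sample P]
12. Porter goes back to the loading dock alone.  [the loading dock: sample G | the warehouse floor: sample B, sample D, sample K, sample L, sample P]
13. Porter goes to the warehouse floor with sample G.  [the loading dock: — | the warehouse floor: sample B, sample D, sample G, sample K, sample L, sample P]

Yes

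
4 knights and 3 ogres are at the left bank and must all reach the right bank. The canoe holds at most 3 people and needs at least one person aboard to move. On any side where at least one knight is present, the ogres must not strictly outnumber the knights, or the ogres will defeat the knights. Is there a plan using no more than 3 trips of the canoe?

Counting alone: each trip to the right bank takes at most 3 across and each return brings at least 1 back, so after t trips out (and t−1 returns) at most 3t − (t−1) of the 7 are across; that first reaches 7 at t = 3, so at least 5 crossings are needed.
Since 3 < 5, 3 crossings cannot be enough. (The shortest complete plan in fact takes 5:)
1. 3 ogres → the right bank.  (the left bank: 4K 0O; the right bank: 0K 3O)
2. 1 ogre ← the left bank.  (the left bank: 4K 1O; the right bank: 0K 2O)
3. 3 knights → the right bank.  (the left bank: 1K 1O; the right bank: 3K 2O)
4. 1 knight ← the left bank.  (the left bank: 2K 1O; the right bank: 2K 2O)
5. 2 knights and 1 ogre → the right bank.  (the left bank: 0K 0O; the right bank: 4K 3O)

No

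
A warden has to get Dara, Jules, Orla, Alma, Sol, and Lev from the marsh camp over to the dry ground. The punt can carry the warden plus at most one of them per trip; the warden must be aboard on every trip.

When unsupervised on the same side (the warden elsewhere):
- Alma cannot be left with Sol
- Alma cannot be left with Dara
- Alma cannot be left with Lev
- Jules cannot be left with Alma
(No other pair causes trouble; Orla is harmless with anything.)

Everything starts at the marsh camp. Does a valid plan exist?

No

Following every safe sequence of crossings from the start, the most of the 6 that can be at the dry ground as the punt arrives there on crossings 1, 3, 5 is 1, 2, 3 respectively; the best ever achieved is 3 of 6.
From crossing 7 on, no configuration arises that was not already reachable earlier: only 22 distinct safe configurations (who is on which side, and where the punt is) can ever be reached, none of them has everyone across, and every continuation just revisits them. So no valid plan exists.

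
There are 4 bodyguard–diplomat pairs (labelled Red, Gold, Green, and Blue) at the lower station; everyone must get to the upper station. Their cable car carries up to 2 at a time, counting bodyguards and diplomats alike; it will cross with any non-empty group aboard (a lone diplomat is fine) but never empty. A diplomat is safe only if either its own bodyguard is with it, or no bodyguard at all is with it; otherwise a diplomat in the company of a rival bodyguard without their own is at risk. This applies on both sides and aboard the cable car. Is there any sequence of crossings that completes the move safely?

No

Following every safe sequence of crossings from the start, the most of the 8 that can be at the upper station as the cable car arrives there on crossings 1, 3, 5 is 2, 3, 4 respectively; the best ever achieved is 4 of 8.
From crossing 7 on, no configuration arises that was not already reachable earlier: only 44 distinct safe configurations (who is on which side, and where the cable car is) can ever be reached, none of them has everyone across, and every continuation just revisits them. So no valid plan exists.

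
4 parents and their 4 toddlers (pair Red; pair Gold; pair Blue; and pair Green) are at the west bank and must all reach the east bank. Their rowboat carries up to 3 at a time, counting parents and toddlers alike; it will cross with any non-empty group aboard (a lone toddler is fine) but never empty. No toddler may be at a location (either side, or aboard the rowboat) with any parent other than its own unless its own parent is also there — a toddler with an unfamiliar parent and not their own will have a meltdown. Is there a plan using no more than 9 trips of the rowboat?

Yes

Yes — this plan uses 9 crossings (≤ 9):
1. parent Red and toddler Red cross → the east bank.
2. parent Red crosses ← the west bank.
3. parent Gold, parent Red, and toddler Gold cross → the east bank.
4. parent Red and toddler Red cross ← the west bank.
5. parent Blue, parent Green, and parent Red cross → the east bank.
6. toddler Gold crosses ← the west bank.
7. toddler Gold and toddler Red cross → the east bank.
8. toddler Red crosses ← the west bank.
9. toddler Blue, toddler Green, and toddler Red cross → the east bank.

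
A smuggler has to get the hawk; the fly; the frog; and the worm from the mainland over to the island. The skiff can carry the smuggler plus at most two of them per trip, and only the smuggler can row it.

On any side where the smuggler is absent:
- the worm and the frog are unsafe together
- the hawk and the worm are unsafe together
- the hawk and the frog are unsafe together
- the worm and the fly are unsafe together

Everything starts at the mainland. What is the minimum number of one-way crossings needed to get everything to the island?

5

Counting alone: the smuggler can take at most 2 across per trip to the island, so moving all 4 needs at least 2 loaded trips out, with a return between consecutive ones — at least 3 crossings.
The safety rule pushes this higher. Following every safe sequence of crossings, the most of the 4 that can be at the island as the skiff arrives there on crossing 3 is 3 — never all 4.
So no plan with fewer than 5 crossings exists, and this one achieves 5:
1. Smuggler goes to the island with the hawk and the worm.
2. Smuggler goes back to the mainland with the hawk.
3. Smuggler goes to the island with the fly and the hawk.
4. Smuggler goes back to the mainland with the worm.
5. Smuggler goes to the island with the frog and the worm.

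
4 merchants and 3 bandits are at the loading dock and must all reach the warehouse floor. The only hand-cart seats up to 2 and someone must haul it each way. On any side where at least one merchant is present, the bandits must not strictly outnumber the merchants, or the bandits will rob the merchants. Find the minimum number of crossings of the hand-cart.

11

Counting alone: each trip to the warehouse floor takes at most 2 across and each return brings at least 1 back, so after t trips out (and t−1 returns) at most 2t − (t−1) of the 7 are across; that first reaches 7 at t = 6, so at least 11 crossings are needed.
The plan below uses exactly 11 crossings, so it is optimal:
1. 2 bandits → the warehouse floor.  (the loading dock: 4M 1B; the warehouse floor: 0M 2B)
2. 1 bandit ← the loading dock.  (the loading dock: 4M 2B; the warehouse floor: 0M 1B)
3. 2 bandits → the warehouse floor.  (the loading dock: 4M 0B; the warehouse floor: 0M 3B)
4. 1 bandit ← the loading dock.  (the loading dock: 4M 1B; the warehouse floor: 0M 2B)
5. 2 merchants → the warehouse floor.  (the loading dock: 2M 1B; the warehouse floor: 2M 2B)
6. 1 bandit ← the loading dock.  (the loading dock: 2M 2B; the warehouse floor: 2M 1B)
7. 1 merchant and 1 bandit → the warehouse floor.  (the loading dock: 1M 1B; the warehouse floor: 3M 2B)
8. 1 merchant ← the loading dock.  (the loading dock: 2M 1B; the warehouse floor: 2M 2B)
9. 1 merchant and 1 bandit → the warehouse floor.  (the loading dock: 1M 0B; the warehouse floor: 3M 3B)
10. 1 bandit ← the loading dock.  (the loading dock: 1M 1B; the warehouse floor: 3M 2B)
11. 1 merchant and 1 bandit → the warehouse floor.  (the loading dock: 0M 0B; the warehouse floor: 4M 3B)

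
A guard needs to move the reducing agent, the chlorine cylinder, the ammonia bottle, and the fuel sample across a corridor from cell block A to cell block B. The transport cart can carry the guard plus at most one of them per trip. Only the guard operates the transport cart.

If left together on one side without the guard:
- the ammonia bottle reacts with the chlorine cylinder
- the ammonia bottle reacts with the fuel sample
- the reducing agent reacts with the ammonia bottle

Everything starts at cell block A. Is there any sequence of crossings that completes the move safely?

Following every safe sequence of crossings from the start, the most of the 4 that can be at cell block B as the transport cart arrives there on crossings 1, 3 is 1, 2 respectively; the best ever achieved is 2 of 4.
From crossing 5 on, no configuration arises that was not already reachable earlier: only 9 distinct safe configurations (who is on which side, and where the transport cart is) can ever be reached, none of them has everyone across, and every continuation just revisits them. So no valid plan exists.

No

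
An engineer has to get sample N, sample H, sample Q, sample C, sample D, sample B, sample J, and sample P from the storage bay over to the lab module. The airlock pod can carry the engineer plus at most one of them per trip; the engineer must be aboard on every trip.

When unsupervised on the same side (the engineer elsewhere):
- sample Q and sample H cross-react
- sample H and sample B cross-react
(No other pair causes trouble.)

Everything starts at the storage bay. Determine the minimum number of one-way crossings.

17

Counting alone: the engineer can take at most 1 across per trip to the lab module, so moving all 8 needs at least 8 loaded trips out, with a return between consecutive ones — at least 15 crossings.
The safety rule pushes this higher. Following every safe sequence of crossings, the most of the 8 that can be at the lab module as the airlock pod arrives there on crossing 15 is 7 — never all 8.
So no plan with fewer than 17 crossings exists, and this one achieves 17:
1. Engineer goes to the lab module with sample H.
2. Engineer goes back to the storage bay alone.
3. Engineer goes to the lab module with sample N.
4. Engineer goes back to the storage bay alone.
5. Engineer goes to the lab module with sample Q.
6. Engineer goes back to the storage bay with sample H.
7. Engineer goes to the lab module with sample B.
8. Engineer goes back to the storage bay alone.
9. Engineer goes to the lab module with sample C.
10. Engineer goes back to the storage bay alone.
11. Engineer goes to the lab module with sample D.
12. Engineer goes back to the storage bay alone.
13. Engineer goes to the lab module with sample J.
14. Engineer goes back to the storage bay alone.
15. Engineer goes to the lab module with sample P.
16. Engineer goes back to the storage bay alone.
17. Engineer goes to the lab module with sample H.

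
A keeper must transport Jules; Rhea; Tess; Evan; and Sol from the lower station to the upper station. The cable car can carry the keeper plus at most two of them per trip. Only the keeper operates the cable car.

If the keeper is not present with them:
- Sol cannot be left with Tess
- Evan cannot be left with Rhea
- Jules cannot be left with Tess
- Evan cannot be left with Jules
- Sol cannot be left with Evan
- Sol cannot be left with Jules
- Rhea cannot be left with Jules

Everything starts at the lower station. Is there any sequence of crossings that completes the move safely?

No

Whatever the first load, the items left behind include a forbidden pair without the keeper. No opening move is safe, so no plan exists.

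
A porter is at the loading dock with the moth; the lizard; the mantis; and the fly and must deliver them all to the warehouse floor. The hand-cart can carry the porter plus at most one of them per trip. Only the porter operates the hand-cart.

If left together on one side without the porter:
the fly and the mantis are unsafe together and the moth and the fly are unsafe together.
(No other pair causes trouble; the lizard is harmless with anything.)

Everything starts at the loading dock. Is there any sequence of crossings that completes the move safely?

1. Porter goes to the warehouse floor with the fly.
2. Porter goes back to the loading dock alone.
3. Porter goes to the warehouse floor with the moth.
4. Porter goes back to the loading dock with the fly.
5. Porter goes to the warehouse floor with the mantis.
6. Porter goes back to the loading dock alone.
7. Porter goes to the warehouse floor with the lizard.
8. Porter goes back to the loading dock alone.
9. Porter goes to the warehouse floor with the fly.

Yes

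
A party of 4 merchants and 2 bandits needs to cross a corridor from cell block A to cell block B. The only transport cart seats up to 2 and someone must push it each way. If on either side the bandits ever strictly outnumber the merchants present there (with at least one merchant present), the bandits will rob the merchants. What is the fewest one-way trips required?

9

Counting alone: each trip to cell block B takes at most 2 across and each return brings at least 1 back, so after t trips out (and t−1 returns) at most 2t − (t−1) of the 6 are across; that first reaches 6 at t = 5, so at least 9 crossings are needed.
The plan below uses exactly 9 crossings, so it is optimal:
1. 2 bandits → cell block B.  (cell block A: 4M 0B; cell block B: 0M 2B)
2. 1 bandit ← cell block A.  (cell block A: 4M 1B; cell block B: 0M 1B)
3. 2 merchants → cell block B.  (cell block A: 2M 1B; cell block B: 2M 1B)
4. 1 bandit ← cell block A.  (cell block A: 2M 2B; cell block B: 2M 0B)
5. 2 bandits → cell block B.  (cell block A: 2M 0B; cell block B: 2M 2B)
6. 1 bandit ← cell block A.  (cell block A: 2M 1B; cell block B: 2M 1B)
7. 1 merchant and 1 bandit → cell block B.  (cell block A: 1M 0B; cell block B: 3M 2B)
8. 1 bandit ← cell block A.  (cell block A: 1M 1B; cell block B: 3M 1B)
9. 1 merchant and 1 bandit → cell block B.  (cell block A: 0M 0B; cell block B: 4M 2B)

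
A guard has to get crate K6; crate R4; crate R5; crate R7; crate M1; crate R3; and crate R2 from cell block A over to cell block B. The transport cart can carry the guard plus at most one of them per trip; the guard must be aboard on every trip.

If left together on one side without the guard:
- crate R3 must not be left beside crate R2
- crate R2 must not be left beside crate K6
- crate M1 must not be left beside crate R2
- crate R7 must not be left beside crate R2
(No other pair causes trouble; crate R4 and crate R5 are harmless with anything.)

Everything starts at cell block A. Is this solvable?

No

Following every safe sequence of crossings from the start, the most of the 7 that can be at cell block B as the transport cart arrives there on crossings 1, 3, 5, 7 is 1, 2, 3, 4 respectively; the best ever achieved is 4 of 7.
From crossing 9 on, no configuration arises that was not already reachable earlier: only 44 distinct safe configurations (who is on which side, and where the transport cart is) can ever be reached, none of them has everyone across, and every continuation just revisits them. So no valid plan exists.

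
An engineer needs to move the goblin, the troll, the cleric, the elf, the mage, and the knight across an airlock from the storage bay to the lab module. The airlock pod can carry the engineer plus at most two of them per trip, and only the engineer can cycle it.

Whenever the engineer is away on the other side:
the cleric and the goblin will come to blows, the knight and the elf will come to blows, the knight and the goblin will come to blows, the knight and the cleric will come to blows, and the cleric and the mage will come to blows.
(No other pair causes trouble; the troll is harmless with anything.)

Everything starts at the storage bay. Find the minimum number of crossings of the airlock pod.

9

Counting alone: the engineer can take at most 2 across per trip to the lab module, so moving all 6 needs at least 3 loaded trips out, with a return between consecutive ones — at least 5 crossings.
The safety rule pushes this higher. Following every safe sequence of crossings, the most of the 6 that can be at the lab module as the airlock pod arrives there on crossings 5, 7 is 4, 5 respectively — never all 6.
So no plan with fewer than 9 crossings exists, and this one achieves 9:
1. Engineer goes to the lab module with the cleric and the knight.
2. Engineer goes back to the storage bay with the cleric.
3. Engineer goes to the lab module with the goblin and the mage.
4. Engineer goes back to the storage bay with the goblin.
5. Engineer goes to the lab module with the goblin and the troll.
6. Engineer goes back to the storage bay with the goblin.
7. Engineer goes to the lab module with the elf and the goblin.
8. Engineer goes back to the storage bay with the knight.
9. Engineer goes to the lab module with the cleric and the knight.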